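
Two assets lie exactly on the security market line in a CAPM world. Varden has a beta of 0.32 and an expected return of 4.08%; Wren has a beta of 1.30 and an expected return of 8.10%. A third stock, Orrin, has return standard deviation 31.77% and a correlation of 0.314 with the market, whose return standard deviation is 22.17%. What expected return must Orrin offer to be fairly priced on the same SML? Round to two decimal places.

MRP = (8.10% − 4.08%) / (1.30 − 0.32) = 4.1020%
R_f = 4.08% − 0.32 × 4.1020% = 2.7674%
β_Orrin = ρ·σ_i/σ_m = 0.314 × 31.77 / 22.17 = 0.4500
E(R_Orrin) = R_f + β × MRP = 2.7674% + 0.4500 × 4.1020% = 4.61%

4.61%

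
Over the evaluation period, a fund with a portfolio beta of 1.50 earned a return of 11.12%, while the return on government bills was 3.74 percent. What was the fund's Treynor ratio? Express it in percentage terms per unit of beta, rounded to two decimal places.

4.92%

Treynor = (R_P − R_f) / β_P = (11.12% − 3.74%) / 1.5000 = 7.38% / 1.5000 = 4.92%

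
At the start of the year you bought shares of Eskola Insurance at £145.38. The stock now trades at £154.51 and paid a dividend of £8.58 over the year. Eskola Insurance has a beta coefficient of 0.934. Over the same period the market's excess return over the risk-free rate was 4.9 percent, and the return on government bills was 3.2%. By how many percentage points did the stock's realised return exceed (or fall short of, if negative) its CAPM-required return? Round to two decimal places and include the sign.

+4.41%

Realised HPR = (P1 + D1 − P0) / P0 = (154.51 + 8.58 − 145.38) / 145.38 = 17.71 / 145.38 = 12.1819%
CAPM required = R_f + β·MRP = 3.2% + 0.934 × 4.9% = 7.7766%
α = realised − required = 12.1819% − 7.7766% = +4.41%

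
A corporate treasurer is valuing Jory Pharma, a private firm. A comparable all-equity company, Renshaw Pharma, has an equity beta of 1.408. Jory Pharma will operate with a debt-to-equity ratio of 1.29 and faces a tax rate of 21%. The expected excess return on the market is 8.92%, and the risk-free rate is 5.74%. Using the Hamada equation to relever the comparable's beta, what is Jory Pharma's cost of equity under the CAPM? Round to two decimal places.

β_L = β_U × [1 + (1 − t)(D/E)] = 1.408 × [1 + (1 − 0.21) × 1.29]
    = 1.408 × [1 + 0.79 × 1.29] = 1.408 × 2.0191 = 2.8429
E(R) = R_f + β_L × MRP = 5.74% + 2.8429 × 8.92% = 31.10%

31.10%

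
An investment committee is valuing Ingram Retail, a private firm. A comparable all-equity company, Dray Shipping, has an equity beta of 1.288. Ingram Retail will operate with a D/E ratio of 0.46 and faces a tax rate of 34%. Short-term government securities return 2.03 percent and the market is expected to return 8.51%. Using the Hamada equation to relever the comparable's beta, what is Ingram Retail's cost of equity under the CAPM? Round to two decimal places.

β_L = β_U × [1 + (1 − t)(D/E)] = 1.288 × [1 + (1 − 0.34) × 0.46]
    = 1.288 × [1 + 0.66 × 0.46] = 1.288 × 1.3036 = 1.6790
MRP = 8.51% − 2.03% = 6.48%
E(R) = R_f + β_L × MRP = 2.03% + 1.6790 × 6.48% = 12.91%

12.91%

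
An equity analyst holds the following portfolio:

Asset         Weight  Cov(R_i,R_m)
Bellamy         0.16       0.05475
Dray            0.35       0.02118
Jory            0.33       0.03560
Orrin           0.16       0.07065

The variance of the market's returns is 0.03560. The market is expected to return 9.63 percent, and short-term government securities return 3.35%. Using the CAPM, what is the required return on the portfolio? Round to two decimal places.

β_Bellamy = 0.05475 / 0.03560 = 1.5379
β_Dray = 0.02118 / 0.03560 = 0.5949
β_Jory = 0.03560 / 0.03560 = 1.0000
β_Orrin = 0.07065 / 0.03560 = 1.9846
β_P = Σ w_i β_i = 0.16×1.5379 + 0.35×0.5949 + 0.33×1.0000 + 0.16×1.9846 = 1.1018
MRP = 9.63% − 3.35% = 6.28%
E(R_P) = R_f + β_P × MRP = 3.35% + 1.1018 × 6.28% = 10.27%

10.27%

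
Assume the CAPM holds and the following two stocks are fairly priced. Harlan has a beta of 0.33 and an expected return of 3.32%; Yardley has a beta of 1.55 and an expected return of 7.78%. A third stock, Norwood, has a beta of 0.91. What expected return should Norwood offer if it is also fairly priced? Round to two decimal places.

5.44%

MRP (SML slope) = (7.78% − 3.32%) / (1.55 − 0.33) = 4.46% / 1.22 = 3.6557%
R_f (intercept) = 3.32% − 0.33 × 3.6557% = 2.1136%
E(R_Norwood) = R_f + β × MRP = 2.1136% + 0.91 × 3.6557% = 5.44%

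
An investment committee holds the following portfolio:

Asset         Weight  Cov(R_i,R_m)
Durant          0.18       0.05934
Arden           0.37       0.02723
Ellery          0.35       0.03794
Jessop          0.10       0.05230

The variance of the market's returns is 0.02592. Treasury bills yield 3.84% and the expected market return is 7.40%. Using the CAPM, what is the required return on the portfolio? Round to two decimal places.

9.23%

β_Durant = 0.05934 / 0.02592 = 2.2894
β_Arden = 0.02723 / 0.02592 = 1.0505
β_Ellery = 0.03794 / 0.02592 = 1.4637
β_Jessop = 0.05230 / 0.02592 = 2.0177
β_P = Σ w_i β_i = 0.18×2.2894 + 0.37×1.0505 + 0.35×1.4637 + 0.10×2.0177 = 1.5148
MRP = 7.40% − 3.84% = 3.56%
E(R_P) = R_f + β_P × MRP = 3.84% + 1.5148 × 3.56% = 9.23%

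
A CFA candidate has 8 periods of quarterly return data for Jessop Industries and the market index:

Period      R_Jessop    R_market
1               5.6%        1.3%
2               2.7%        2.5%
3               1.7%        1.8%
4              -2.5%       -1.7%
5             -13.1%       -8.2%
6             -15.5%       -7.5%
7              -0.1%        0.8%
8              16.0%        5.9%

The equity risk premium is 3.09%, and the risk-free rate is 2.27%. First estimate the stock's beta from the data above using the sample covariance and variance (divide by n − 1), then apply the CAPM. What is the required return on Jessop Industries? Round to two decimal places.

8.39%

Mean R_i = (5.6 + 2.7 + 1.7 − 2.5 − 13.1 − 15.5 − 0.1 + 16.0) / 8 = -0.6500%
Mean R_m = (1.3 + 2.5 + 1.8 − 1.7 − 8.2 − 7.5 + 0.8 + 5.9) / 8 = -0.6375%
Σ(R_i − R̄_i)(R_m − R̄_m) = 336.0150  ⇒  Cov = 336.0150 / 7 = 48.0021
Σ(R_m − R̄_m)² = 169.7588  ⇒  Var(R_m) = 169.7588 / 7 = 24.2513
β = Cov / Var(R_m) = 48.0021 / 24.2513 = 1.9794
E(R) = R_f + β × MRP = 2.27% + 1.9794 × 3.09% = 8.39%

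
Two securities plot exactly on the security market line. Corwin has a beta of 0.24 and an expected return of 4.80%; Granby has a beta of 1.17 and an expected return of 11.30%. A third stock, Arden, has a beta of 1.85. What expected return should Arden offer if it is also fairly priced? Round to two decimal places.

MRP (SML slope) = (11.30% − 4.80%) / (1.17 − 0.24) = 6.50% / 0.93 = 6.9892%
R_f (intercept) = 4.80% − 0.24 × 6.9892% = 3.1226%
E(R_Arden) = R_f + β × MRP = 3.1226% + 1.85 × 6.9892% = 16.05%

16.05%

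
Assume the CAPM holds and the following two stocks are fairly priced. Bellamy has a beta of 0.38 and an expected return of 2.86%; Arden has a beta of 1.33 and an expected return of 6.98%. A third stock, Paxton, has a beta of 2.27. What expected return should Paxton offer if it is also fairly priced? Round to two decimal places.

MRP (SML slope) = (6.98% − 2.86%) / (1.33 − 0.38) = 4.12% / 0.95 = 4.3368%
R_f (intercept) = 2.86% − 0.38 × 4.3368% = 1.2120%
E(R_Paxton) = R_f + β × MRP = 1.2120% + 2.27 × 4.3368% = 11.06%

11.06%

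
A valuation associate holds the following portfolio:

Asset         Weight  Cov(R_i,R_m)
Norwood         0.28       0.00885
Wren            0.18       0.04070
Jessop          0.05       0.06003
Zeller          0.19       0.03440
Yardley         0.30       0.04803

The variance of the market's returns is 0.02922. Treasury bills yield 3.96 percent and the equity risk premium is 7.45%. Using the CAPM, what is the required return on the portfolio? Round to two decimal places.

12.57%

β_Norwood = 0.00885 / 0.02922 = 0.3029
β_Wren = 0.04070 / 0.02922 = 1.3929
β_Jessop = 0.06003 / 0.02922 = 2.0544
β_Zeller = 0.03440 / 0.02922 = 1.1773
β_Yardley = 0.04803 / 0.02922 = 1.6437
β_P = Σ w_i β_i = 0.28×0.3029 + 0.18×1.3929 + 0.05×2.0544 + 0.19×1.1773 + 0.30×1.6437 = 1.1551
E(R_P) = R_f + β_P × MRP = 3.96% + 1.1551 × 7.45% = 12.57%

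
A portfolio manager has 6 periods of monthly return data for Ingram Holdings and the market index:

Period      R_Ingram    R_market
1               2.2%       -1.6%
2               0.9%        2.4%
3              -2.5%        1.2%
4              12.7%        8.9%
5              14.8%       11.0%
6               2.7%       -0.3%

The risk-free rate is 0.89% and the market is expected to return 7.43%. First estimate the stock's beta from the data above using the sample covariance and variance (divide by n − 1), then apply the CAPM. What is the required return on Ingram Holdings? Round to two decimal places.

Mean R_i = (2.2 + 0.9 − 2.5 + 12.7 + 14.8 + 2.7) / 6 = 5.1333%
Mean R_m = (-1.6 + 2.4 + 1.2 + 8.9 + 11.0 − 0.3) / 6 = 3.6000%
Σ(R_i − R̄_i)(R_m − R̄_m) = 159.7800  ⇒  Cov = 159.7800 / 5 = 31.9560
Σ(R_m − R̄_m)² = 132.3000  ⇒  Var(R_m) = 132.3000 / 5 = 26.4600
β = Cov / Var(R_m) = 31.9560 / 26.4600 = 1.2077
MRP = 7.43% − 0.89% = 6.54%
E(R) = R_f + β × MRP = 0.89% + 1.2077 × 6.54% = 8.79%

8.79%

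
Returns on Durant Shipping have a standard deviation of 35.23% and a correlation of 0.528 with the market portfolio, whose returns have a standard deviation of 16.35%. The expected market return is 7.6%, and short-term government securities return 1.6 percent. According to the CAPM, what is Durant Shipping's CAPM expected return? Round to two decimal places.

8.43%

β = ρ × σ_i / σ_m = 0.528 × 35.23% / 16.35% = 1.1377
MRP = 7.6% − 1.6% = 6.00%
E(R) = 1.6% + 1.1377 × 6.0% = 8.43%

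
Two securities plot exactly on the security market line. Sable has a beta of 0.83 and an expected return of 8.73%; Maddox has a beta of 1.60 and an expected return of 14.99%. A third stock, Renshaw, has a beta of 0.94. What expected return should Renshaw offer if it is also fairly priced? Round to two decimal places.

MRP (SML slope) = (14.99% − 8.73%) / (1.60 − 0.83) = 6.26% / 0.77 = 8.1299%
R_f (intercept) = 8.73% − 0.83 × 8.1299% = 1.9822%
E(R_Renshaw) = R_f + β × MRP = 1.9822% + 0.94 × 8.1299% = 9.62%

9.62%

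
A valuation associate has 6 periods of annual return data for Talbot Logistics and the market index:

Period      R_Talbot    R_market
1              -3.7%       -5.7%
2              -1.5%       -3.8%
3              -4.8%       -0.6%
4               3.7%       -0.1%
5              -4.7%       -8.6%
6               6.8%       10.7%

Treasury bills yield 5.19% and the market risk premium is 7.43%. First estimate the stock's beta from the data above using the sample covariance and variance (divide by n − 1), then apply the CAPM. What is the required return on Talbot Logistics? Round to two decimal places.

9.71%

Mean R_i = (-3.7 − 1.5 − 4.8 + 3.7 − 4.7 + 6.8) / 6 = -0.7000%
Mean R_m = (-5.7 − 3.8 − 0.6 − 0.1 − 8.6 + 10.7) / 6 = -1.3500%
Σ(R_i − R̄_i)(R_m − R̄_m) = 136.8100  ⇒  Cov = 136.8100 / 5 = 27.3620
Σ(R_m − R̄_m)² = 224.8150  ⇒  Var(R_m) = 224.8150 / 5 = 44.9630
β = Cov / Var(R_m) = 27.3620 / 44.9630 = 0.6085
E(R) = R_f + β × MRP = 5.19% + 0.6085 × 7.43% = 9.71%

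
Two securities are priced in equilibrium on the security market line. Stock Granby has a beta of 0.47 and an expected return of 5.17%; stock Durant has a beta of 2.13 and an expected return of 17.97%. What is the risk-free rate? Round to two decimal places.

1.55%

Both satisfy E(R) = R_f + β·MRP, so the slope of the SML is
MRP = (17.97% − 5.17%) / (2.13 − 0.47) = 12.80% / 1.66 = 7.7108%
R_f = E(R_Granby) − β_Granby·MRP = 5.17% − 0.47 × 7.7108% = 1.5459%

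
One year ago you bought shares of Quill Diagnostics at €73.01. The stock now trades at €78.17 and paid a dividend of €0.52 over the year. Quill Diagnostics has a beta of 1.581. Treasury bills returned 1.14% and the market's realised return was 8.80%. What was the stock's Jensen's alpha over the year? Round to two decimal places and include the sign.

-5.47%

Realised HPR = (P1 + D1 − P0) / P0 = (78.17 + 0.52 − 73.01) / 73.01 = 5.68 / 73.01 = 7.7798%
MRP = 8.80% − 1.14% = 7.66%
CAPM required = R_f + β·MRP = 1.14% + 1.581 × 7.66% = 13.25046%
α = realised − required = 7.7798% − 13.25046% = -5.47%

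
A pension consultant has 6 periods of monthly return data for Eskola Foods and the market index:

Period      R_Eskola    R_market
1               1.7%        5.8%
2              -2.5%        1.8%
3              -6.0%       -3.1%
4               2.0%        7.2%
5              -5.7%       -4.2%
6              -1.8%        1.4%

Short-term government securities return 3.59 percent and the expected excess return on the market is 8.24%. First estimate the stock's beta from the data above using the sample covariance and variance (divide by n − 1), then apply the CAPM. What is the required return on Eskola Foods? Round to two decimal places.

Mean R_i = (1.7 − 2.5 − 6.0 + 2.0 − 5.7 − 1.8) / 6 = -2.0500%
Mean R_m = (5.8 + 1.8 − 3.1 + 7.2 − 4.2 + 1.4) / 6 = 1.4833%
Σ(R_i − R̄_i)(R_m − R̄_m) = 78.0250  ⇒  Cov = 78.0250 / 5 = 15.6050
Σ(R_m − R̄_m)² = 104.7283  ⇒  Var(R_m) = 104.7283 / 5 = 20.9457
β = Cov / Var(R_m) = 15.6050 / 20.9457 = 0.7450
E(R) = R_f + β × MRP = 3.59% + 0.7450 × 8.24% = 9.73%

9.73%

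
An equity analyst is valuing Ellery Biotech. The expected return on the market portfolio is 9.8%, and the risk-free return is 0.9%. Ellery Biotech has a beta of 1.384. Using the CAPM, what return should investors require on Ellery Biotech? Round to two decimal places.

13.22%

Market risk premium = E(R_m) − R_f = 9.8% − 0.9% = 8.90%
E(R) = R_f + β × MRP = 0.9% + 1.384 × 8.9% = 13.22%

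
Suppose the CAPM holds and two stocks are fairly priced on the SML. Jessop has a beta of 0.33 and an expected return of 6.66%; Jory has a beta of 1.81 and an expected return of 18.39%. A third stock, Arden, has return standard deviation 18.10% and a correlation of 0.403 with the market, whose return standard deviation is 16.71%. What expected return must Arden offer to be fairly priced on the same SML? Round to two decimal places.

7.50%

MRP = (18.39% − 6.66%) / (1.81 − 0.33) = 7.9257%
R_f = 6.66% − 0.33 × 7.9257% = 4.0445%
β_Arden = ρ·σ_i/σ_m = 0.403 × 18.10 / 16.71 = 0.4365
E(R_Arden) = R_f + β × MRP = 4.0445% + 0.4365 × 7.9257% = 7.50%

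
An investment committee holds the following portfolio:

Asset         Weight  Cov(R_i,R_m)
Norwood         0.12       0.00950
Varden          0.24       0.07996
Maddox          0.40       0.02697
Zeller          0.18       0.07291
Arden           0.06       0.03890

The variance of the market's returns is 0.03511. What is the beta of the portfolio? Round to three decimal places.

1.327

β_Norwood = 0.00950 / 0.03511 = 0.2706
β_Varden = 0.07996 / 0.03511 = 2.2774
β_Maddox = 0.02697 / 0.03511 = 0.7682
β_Zeller = 0.07291 / 0.03511 = 2.0766
β_Arden = 0.03890 / 0.03511 = 1.1079
β_P = Σ w_i β_i = 0.12×0.2706 + 0.24×2.2774 + 0.40×0.7682 + 0.18×2.0766 + 0.06×1.1079 = 1.3266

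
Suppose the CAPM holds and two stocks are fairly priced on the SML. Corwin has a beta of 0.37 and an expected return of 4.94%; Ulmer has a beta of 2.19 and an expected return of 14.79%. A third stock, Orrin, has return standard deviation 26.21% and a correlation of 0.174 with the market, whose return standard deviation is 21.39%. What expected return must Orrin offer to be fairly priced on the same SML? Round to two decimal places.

4.09%

MRP = (14.79% − 4.94%) / (2.19 − 0.37) = 5.4121%
R_f = 4.94% − 0.37 × 5.4121% = 2.9375%
β_Orrin = ρ·σ_i/σ_m = 0.174 × 26.21 / 21.39 = 0.2132
E(R_Orrin) = R_f + β × MRP = 2.9375% + 0.2132 × 5.4121% = 4.09%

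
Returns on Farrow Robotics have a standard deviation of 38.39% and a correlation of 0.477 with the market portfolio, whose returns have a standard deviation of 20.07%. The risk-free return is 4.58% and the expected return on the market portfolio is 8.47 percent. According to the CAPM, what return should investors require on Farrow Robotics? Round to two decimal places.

8.13%

β = ρ × σ_i / σ_m = 0.477 × 38.39% / 20.07% = 0.9124
MRP = 8.47% − 4.58% = 3.89%
E(R) = 4.58% + 0.9124 × 3.89% = 8.13%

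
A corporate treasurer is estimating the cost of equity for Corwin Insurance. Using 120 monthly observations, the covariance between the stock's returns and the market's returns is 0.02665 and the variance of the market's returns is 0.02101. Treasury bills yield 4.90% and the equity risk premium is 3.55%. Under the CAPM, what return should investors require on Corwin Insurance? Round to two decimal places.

β = Cov(R_i, R_m) / Var(R_m) = 0.02665 / 0.02101 = 1.2684
E(R) = R_f + β × MRP = 4.90% + 1.2684 × 3.55% = 9.40%

9.40%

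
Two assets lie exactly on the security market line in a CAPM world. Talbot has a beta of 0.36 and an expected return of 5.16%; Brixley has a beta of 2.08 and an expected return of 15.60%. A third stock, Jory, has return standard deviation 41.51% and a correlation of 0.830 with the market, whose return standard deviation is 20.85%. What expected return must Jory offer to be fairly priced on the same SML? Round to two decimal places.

MRP = (15.60% − 5.16%) / (2.08 − 0.36) = 6.0698%
R_f = 5.16% − 0.36 × 6.0698% = 2.9749%
β_Jory = ρ·σ_i/σ_m = 0.830 × 41.51 / 20.85 = 1.6524
E(R_Jory) = R_f + β × MRP = 2.9749% + 1.6524 × 6.0698% = 13.00%

13.00%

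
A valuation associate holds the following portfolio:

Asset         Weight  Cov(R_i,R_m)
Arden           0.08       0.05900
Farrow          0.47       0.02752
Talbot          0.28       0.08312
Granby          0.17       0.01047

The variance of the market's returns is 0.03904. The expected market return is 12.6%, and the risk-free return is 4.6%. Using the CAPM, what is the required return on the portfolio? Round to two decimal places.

β_Arden = 0.05900 / 0.03904 = 1.5113
β_Farrow = 0.02752 / 0.03904 = 0.7049
β_Talbot = 0.08312 / 0.03904 = 2.1291
β_Granby = 0.01047 / 0.03904 = 0.2682
β_P = Σ w_i β_i = 0.08×1.5113 + 0.47×0.7049 + 0.28×2.1291 + 0.17×0.2682 = 1.0939
MRP = 12.6% − 4.6% = 8.00%
E(R_P) = R_f + β_P × MRP = 4.6% + 1.0939 × 8.0% = 13.35%

13.35%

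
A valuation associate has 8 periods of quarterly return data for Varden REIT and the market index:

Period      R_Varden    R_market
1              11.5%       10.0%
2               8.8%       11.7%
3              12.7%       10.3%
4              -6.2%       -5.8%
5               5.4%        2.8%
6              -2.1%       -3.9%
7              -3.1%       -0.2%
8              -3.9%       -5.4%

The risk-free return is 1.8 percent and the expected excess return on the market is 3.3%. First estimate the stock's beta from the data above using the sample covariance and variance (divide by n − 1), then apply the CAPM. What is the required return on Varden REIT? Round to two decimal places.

Mean R_i = (11.5 + 8.8 + 12.7 − 6.2 + 5.4 − 2.1 − 3.1 − 3.9) / 8 = 2.8875%
Mean R_m = (10.0 + 11.7 + 10.3 − 5.8 + 2.8 − 3.9 − 0.2 − 5.4) / 8 = 2.4375%
Σ(R_i − R̄_i)(R_m − R̄_m) = 373.4138  ⇒  Cov = 373.4138 / 7 = 53.3448
Σ(R_m − R̄_m)² = 381.3388  ⇒  Var(R_m) = 381.3388 / 7 = 54.4770
β = Cov / Var(R_m) = 53.3448 / 54.4770 = 0.9792
E(R) = R_f + β × MRP = 1.8% + 0.9792 × 3.3% = 5.03%

5.03%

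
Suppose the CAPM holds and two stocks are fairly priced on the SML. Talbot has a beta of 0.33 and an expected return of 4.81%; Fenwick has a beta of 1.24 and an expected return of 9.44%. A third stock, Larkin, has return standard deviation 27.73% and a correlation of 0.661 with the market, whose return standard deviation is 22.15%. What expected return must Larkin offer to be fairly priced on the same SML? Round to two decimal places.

MRP = (9.44% − 4.81%) / (1.24 − 0.33) = 5.0879%
R_f = 4.81% − 0.33 × 5.0879% = 3.1310%
β_Larkin = ρ·σ_i/σ_m = 0.661 × 27.73 / 22.15 = 0.8275
E(R_Larkin) = R_f + β × MRP = 3.1310% + 0.8275 × 5.0879% = 7.34%

7.34%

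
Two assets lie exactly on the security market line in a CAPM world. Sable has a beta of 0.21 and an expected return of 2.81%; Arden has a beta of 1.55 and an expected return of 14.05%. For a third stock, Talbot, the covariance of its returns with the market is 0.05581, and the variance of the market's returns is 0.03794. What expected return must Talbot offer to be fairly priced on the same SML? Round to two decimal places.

MRP = (14.05% − 2.81%) / (1.55 − 0.21) = 8.3881%
R_f = 2.81% − 0.21 × 8.3881% = 1.0485%
β_Talbot = Cov / Var(R_m) = 0.05581 / 0.03794 = 1.4710
E(R_Talbot) = R_f + β × MRP = 1.0485% + 1.4710 × 8.3881% = 13.39%

13.39%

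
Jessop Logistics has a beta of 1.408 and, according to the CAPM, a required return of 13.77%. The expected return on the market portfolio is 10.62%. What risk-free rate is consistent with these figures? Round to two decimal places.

2.90%

E(R) = R_f + β(E(R_m) − R_f) = R_f(1 − β) + β·E(R_m)
13.77% = R_f × (1 − 1.408) + 1.408 × 10.62%
13.77% = R_f × -0.408 + 14.95296%
R_f = (13.77% − 14.95296%) / -0.408 = 2.90%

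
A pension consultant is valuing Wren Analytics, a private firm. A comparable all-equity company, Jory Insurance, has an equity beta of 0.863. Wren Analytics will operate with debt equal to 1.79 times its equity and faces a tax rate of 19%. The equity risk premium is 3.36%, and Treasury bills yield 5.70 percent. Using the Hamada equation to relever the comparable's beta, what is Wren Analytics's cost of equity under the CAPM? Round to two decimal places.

12.80%

β_L = β_U × [1 + (1 − t)(D/E)] = 0.863 × [1 + (1 − 0.19) × 1.79]
    = 0.863 × [1 + 0.81 × 1.79] = 0.863 × 2.4499 = 2.1143
E(R) = R_f + β_L × MRP = 5.70% + 2.1143 × 3.36% = 12.80%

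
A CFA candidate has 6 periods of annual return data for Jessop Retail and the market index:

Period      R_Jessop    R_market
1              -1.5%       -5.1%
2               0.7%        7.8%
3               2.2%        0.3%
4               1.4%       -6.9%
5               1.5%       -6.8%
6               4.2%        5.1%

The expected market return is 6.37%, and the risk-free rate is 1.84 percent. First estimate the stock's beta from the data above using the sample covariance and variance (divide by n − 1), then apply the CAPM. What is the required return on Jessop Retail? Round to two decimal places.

Mean R_i = (-1.5 + 0.7 + 2.2 + 1.4 + 1.5 + 4.2) / 6 = 1.4167%
Mean R_m = (-5.1 + 7.8 + 0.3 − 6.9 − 6.8 + 5.1) / 6 = -0.9333%
Σ(R_i − R̄_i)(R_m − R̄_m) = 23.2633  ⇒  Cov = 23.2633 / 5 = 4.6527
Σ(R_m − R̄_m)² = 201.5733  ⇒  Var(R_m) = 201.5733 / 5 = 40.3147
β = Cov / Var(R_m) = 4.6527 / 40.3147 = 0.1154
MRP = 6.37% − 1.84% = 4.53%
E(R) = R_f + β × MRP = 1.84% + 0.1154 × 4.53% = 2.36%

2.36%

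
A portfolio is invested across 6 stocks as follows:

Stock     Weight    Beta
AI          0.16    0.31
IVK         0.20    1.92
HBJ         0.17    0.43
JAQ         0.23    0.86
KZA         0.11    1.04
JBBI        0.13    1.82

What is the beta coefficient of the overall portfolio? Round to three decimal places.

1.056

β_P = Σ w_i β_i = 0.16×0.31 + 0.20×1.92 + 0.17×0.43 + 0.23×0.86 + 0.11×1.04 + 0.13×1.82 = 1.0555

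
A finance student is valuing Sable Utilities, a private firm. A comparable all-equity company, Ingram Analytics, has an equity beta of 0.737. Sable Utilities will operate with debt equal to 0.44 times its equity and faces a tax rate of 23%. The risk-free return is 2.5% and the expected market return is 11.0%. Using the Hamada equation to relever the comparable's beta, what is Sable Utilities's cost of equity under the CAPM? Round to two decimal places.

β_L = β_U × [1 + (1 − t)(D/E)] = 0.737 × [1 + (1 − 0.23) × 0.44]
    = 0.737 × [1 + 0.77 × 0.44] = 0.737 × 1.3388 = 0.9867
MRP = 11.0% − 2.5% = 8.50%
E(R) = R_f + β_L × MRP = 2.5% + 0.9867 × 8.5% = 10.89%

10.89%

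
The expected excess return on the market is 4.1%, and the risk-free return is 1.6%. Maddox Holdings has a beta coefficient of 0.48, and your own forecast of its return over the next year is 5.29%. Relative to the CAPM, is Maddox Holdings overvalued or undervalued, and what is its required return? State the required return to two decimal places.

Undervalued; required return 3.57%

Required return = R_f + β·MRP = 1.6% + 0.48 × 4.1% = 3.57%
Forecast 5.29% > required 3.57% → the stock plots above the SML → undervalued.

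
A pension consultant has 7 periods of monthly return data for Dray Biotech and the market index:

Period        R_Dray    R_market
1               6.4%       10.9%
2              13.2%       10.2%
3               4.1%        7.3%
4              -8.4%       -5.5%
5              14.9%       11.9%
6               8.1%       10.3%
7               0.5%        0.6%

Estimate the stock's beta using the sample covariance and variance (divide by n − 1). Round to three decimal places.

1.126

Mean R_i = (6.4 + 13.2 + 4.1 − 8.4 + 14.9 + 8.1 + 0.5) / 7 = 5.5429%
Mean R_m = (10.9 + 10.2 + 7.3 − 5.5 + 11.9 + 10.3 + 0.6) / 7 = 6.5286%
Σ(R_i − R̄_i)(R_m − R̄_m) = 288.2614  ⇒  Cov = 288.2614 / 6 = 48.0436
Σ(R_m − R̄_m)² = 256.0943  ⇒  Var(R_m) = 256.0943 / 6 = 42.6824
β = Cov / Var(R_m) = 48.0436 / 42.6824 = 1.1256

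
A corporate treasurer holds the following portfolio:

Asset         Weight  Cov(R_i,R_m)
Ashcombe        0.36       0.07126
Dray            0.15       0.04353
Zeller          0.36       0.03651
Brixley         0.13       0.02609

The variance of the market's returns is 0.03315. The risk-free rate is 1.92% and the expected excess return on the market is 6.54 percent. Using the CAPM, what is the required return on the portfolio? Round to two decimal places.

β_Ashcombe = 0.07126 / 0.03315 = 2.1496
β_Dray = 0.04353 / 0.03315 = 1.3131
β_Zeller = 0.03651 / 0.03315 = 1.1014
β_Brixley = 0.02609 / 0.03315 = 0.7870
β_P = Σ w_i β_i = 0.36×2.1496 + 0.15×1.3131 + 0.36×1.1014 + 0.13×0.7870 = 1.4696
E(R_P) = R_f + β_P × MRP = 1.92% + 1.4696 × 6.54% = 11.53%

11.53%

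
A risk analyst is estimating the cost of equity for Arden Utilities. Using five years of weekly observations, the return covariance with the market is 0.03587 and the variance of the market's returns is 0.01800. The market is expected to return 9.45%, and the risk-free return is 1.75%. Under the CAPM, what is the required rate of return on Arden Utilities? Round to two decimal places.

β = Cov(R_i, R_m) / Var(R_m) = 0.03587 / 0.01800 = 1.9928
MRP = 9.45% − 1.75% = 7.70%
E(R) = R_f + β × MRP = 1.75% + 1.9928 × 7.70% = 17.09%

17.09%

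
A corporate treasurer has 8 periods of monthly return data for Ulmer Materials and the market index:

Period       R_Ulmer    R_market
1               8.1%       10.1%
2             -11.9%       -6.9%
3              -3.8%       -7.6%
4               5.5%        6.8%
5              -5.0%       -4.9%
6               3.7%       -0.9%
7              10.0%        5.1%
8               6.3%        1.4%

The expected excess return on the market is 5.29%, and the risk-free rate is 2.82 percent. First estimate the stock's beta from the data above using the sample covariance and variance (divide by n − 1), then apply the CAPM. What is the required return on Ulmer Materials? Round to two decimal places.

8.13%

Mean R_i = (8.1 − 11.9 − 3.8 + 5.5 − 5.0 + 3.7 + 10.0 + 6.3) / 8 = 1.6125%
Mean R_m = (10.1 − 6.9 − 7.6 + 6.8 − 4.9 − 0.9 + 5.1 + 1.4) / 8 = 0.3875%
Σ(R_i − R̄_i)(R_m − R̄_m) = 306.1913  ⇒  Cov = 306.1913 / 7 = 43.7416
Σ(R_m − R̄_m)² = 305.2088  ⇒  Var(R_m) = 305.2088 / 7 = 43.6013
β = Cov / Var(R_m) = 43.7416 / 43.6013 = 1.0032
E(R) = R_f + β × MRP = 2.82% + 1.0032 × 5.29% = 8.13%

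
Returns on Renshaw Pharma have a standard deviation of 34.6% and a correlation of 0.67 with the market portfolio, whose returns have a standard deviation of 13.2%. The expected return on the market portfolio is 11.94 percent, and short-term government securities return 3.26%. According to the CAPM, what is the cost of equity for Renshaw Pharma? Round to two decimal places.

β = ρ × σ_i / σ_m = 0.67 × 34.6% / 13.2% = 1.7562
MRP = 11.94% − 3.26% = 8.68%
E(R) = 3.26% + 1.7562 × 8.68% = 18.50%

18.50%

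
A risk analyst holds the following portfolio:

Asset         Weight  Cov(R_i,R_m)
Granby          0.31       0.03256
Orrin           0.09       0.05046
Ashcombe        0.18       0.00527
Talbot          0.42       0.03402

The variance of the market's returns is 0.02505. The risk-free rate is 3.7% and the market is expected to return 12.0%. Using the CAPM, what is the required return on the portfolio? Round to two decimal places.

β_Granby = 0.03256 / 0.02505 = 1.2998
β_Orrin = 0.05046 / 0.02505 = 2.0144
β_Ashcombe = 0.00527 / 0.02505 = 0.2104
β_Talbot = 0.03402 / 0.02505 = 1.3581
β_P = Σ w_i β_i = 0.31×1.2998 + 0.09×2.0144 + 0.18×0.2104 + 0.42×1.3581 = 1.1925
MRP = 12.0% − 3.7% = 8.30%
E(R_P) = R_f + β_P × MRP = 3.7% + 1.1925 × 8.3% = 13.60%

13.60%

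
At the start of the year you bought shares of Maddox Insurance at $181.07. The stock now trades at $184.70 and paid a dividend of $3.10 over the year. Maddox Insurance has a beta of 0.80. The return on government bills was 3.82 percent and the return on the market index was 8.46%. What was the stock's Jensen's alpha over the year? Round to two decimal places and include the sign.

Realised HPR = (P1 + D1 − P0) / P0 = (184.70 + 3.10 − 181.07) / 181.07 = 6.73 / 181.07 = 3.7168%
MRP = 8.46% − 3.82% = 4.64%
CAPM required = R_f + β·MRP = 3.82% + 0.80 × 4.64% = 7.5320%
α = realised − required = 3.7168% − 7.5320% = -3.82%

-3.82%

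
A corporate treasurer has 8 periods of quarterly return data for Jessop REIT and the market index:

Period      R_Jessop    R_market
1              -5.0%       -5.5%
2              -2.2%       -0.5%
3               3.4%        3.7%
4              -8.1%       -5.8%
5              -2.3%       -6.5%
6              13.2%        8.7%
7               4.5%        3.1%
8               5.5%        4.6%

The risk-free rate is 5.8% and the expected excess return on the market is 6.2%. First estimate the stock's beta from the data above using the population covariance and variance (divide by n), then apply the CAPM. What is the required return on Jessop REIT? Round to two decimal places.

Mean R_i = (-5.0 − 2.2 + 3.4 − 8.1 − 2.3 + 13.2 + 4.5 + 5.5) / 8 = 1.1250%
Mean R_m = (-5.5 − 0.5 + 3.7 − 5.8 − 6.5 + 8.7 + 3.1 + 4.6) / 8 = 0.2250%
Σ(R_i − R̄_i)(R_m − R̄_m) = 255.1750  ⇒  Cov = 255.1750 / 8 = 31.8969
Σ(R_m − R̄_m)² = 226.1350  ⇒  Var(R_m) = 226.1350 / 8 = 28.2669
β = Cov / Var(R_m) = 31.8969 / 28.2669 = 1.1284
E(R) = R_f + β × MRP = 5.8% + 1.1284 × 6.2% = 12.80%

12.80%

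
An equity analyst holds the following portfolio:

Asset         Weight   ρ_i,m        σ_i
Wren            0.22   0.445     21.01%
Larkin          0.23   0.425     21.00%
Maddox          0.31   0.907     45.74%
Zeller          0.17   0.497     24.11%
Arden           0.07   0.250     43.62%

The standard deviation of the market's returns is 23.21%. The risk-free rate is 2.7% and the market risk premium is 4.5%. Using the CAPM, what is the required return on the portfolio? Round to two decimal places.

β_Wren = 0.445 × 21.01% / 23.21% = 0.4028
β_Larkin = 0.425 × 21.00% / 23.21% = 0.3845
β_Maddox = 0.907 × 45.74% / 23.21% = 1.7874
β_Zeller = 0.497 × 24.11% / 23.21% = 0.5163
β_Arden = 0.250 × 43.62% / 23.21% = 0.4698
β_P = Σ w_i β_i = 0.22×0.4028 + 0.23×0.3845 + 0.31×1.7874 + 0.17×0.5163 + 0.07×0.4698 = 0.8518
E(R_P) = R_f + β_P × MRP = 2.7% + 0.8518 × 4.5% = 6.53%

6.53%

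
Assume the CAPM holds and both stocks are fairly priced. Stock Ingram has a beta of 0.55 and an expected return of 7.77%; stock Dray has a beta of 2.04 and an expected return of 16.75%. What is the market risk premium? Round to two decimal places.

6.03%

Both satisfy E(R) = R_f + β·MRP, so the slope of the SML is
MRP = (16.75% − 7.77%) / (2.04 − 0.55) = 8.98% / 1.49 = 6.0268%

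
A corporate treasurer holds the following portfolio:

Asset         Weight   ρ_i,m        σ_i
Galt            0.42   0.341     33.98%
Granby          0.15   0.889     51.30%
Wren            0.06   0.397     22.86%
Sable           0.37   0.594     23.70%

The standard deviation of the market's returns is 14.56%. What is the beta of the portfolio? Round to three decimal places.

1.199

β_Galt = 0.341 × 33.98% / 14.56% = 0.7958
β_Granby = 0.889 × 51.30% / 14.56% = 3.1323
β_Wren = 0.397 × 22.86% / 14.56% = 0.6233
β_Sable = 0.594 × 23.70% / 14.56% = 0.9669
β_P = Σ w_i β_i = 0.42×0.7958 + 0.15×3.1323 + 0.06×0.6233 + 0.37×0.9669 = 1.1992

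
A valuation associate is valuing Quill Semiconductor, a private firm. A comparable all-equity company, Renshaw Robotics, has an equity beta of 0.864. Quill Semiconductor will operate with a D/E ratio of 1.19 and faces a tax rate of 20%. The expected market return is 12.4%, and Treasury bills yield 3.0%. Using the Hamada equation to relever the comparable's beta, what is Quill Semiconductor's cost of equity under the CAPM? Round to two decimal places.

β_L = β_U × [1 + (1 − t)(D/E)] = 0.864 × [1 + (1 − 0.20) × 1.19]
    = 0.864 × [1 + 0.80 × 1.19] = 0.864 × 1.9520 = 1.6865
MRP = 12.4% − 3.0% = 9.40%
E(R) = R_f + β_L × MRP = 3.0% + 1.6865 × 9.4% = 18.85%

18.85%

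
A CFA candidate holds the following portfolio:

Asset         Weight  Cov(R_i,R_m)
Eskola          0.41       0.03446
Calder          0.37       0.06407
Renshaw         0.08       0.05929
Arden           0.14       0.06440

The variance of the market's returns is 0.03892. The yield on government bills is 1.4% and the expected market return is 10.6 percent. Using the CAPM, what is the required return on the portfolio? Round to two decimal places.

β_Eskola = 0.03446 / 0.03892 = 0.8854
β_Calder = 0.06407 / 0.03892 = 1.6462
β_Renshaw = 0.05929 / 0.03892 = 1.5234
β_Arden = 0.06440 / 0.03892 = 1.6547
β_P = Σ w_i β_i = 0.41×0.8854 + 0.37×1.6462 + 0.08×1.5234 + 0.14×1.6547 = 1.3256
MRP = 10.6% − 1.4% = 9.20%
E(R_P) = R_f + β_P × MRP = 1.4% + 1.3256 × 9.2% = 13.60%

13.60%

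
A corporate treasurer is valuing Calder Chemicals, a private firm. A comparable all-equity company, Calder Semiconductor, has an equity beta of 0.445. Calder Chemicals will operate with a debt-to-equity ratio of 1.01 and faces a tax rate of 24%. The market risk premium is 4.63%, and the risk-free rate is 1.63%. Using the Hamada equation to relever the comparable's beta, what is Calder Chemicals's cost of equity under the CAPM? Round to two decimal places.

β_L = β_U × [1 + (1 − t)(D/E)] = 0.445 × [1 + (1 − 0.24) × 1.01]
    = 0.445 × [1 + 0.76 × 1.01] = 0.445 × 1.7676 = 0.7866
E(R) = R_f + β_L × MRP = 1.63% + 0.7866 × 4.63% = 5.27%

5.27%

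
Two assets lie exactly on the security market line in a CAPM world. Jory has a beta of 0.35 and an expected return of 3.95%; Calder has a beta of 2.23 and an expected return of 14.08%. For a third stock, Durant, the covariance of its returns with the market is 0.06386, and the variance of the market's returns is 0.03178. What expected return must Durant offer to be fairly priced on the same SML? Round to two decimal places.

12.89%

MRP = (14.08% − 3.95%) / (2.23 − 0.35) = 5.3883%
R_f = 3.95% − 0.35 × 5.3883% = 2.0641%
β_Durant = Cov / Var(R_m) = 0.06386 / 0.03178 = 2.0094
E(R_Durant) = R_f + β × MRP = 2.0641% + 2.0094 × 5.3883% = 12.89%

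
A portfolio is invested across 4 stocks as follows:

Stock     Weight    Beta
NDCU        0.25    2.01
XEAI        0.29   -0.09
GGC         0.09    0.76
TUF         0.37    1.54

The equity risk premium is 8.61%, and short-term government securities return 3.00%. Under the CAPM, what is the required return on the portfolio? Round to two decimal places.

β_P = Σ w_i β_i = 0.25×2.01 + 0.29×-0.09 + 0.09×0.76 + 0.37×1.54 = 1.1146
E(R_P) = R_f + β_P × MRP = 3.00% + 1.1146 × 8.61% = 12.60%

12.60%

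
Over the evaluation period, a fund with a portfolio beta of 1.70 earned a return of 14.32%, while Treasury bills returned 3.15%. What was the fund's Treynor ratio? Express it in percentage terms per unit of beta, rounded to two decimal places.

Treynor = (R_P − R_f) / β_P = (14.32% − 3.15%) / 1.7000 = 11.17% / 1.7000 = 6.57%

6.57%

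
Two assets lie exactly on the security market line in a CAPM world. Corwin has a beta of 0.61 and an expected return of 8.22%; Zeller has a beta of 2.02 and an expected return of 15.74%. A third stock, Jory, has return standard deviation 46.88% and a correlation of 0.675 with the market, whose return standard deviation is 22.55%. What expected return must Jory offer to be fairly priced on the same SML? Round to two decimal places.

12.45%

MRP = (15.74% − 8.22%) / (2.02 − 0.61) = 5.3333%
R_f = 8.22% − 0.61 × 5.3333% = 4.9667%
β_Jory = ρ·σ_i/σ_m = 0.675 × 46.88 / 22.55 = 1.4033
E(R_Jory) = R_f + β × MRP = 4.9667% + 1.4033 × 5.3333% = 12.45%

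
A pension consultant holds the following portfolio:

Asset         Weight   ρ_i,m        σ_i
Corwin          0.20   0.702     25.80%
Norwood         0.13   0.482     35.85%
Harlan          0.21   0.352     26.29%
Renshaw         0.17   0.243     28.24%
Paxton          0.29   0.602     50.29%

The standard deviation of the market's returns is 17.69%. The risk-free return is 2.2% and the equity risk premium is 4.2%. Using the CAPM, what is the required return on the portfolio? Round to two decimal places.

β_Corwin = 0.702 × 25.80% / 17.69% = 1.0238
β_Norwood = 0.482 × 35.85% / 17.69% = 0.9768
β_Harlan = 0.352 × 26.29% / 17.69% = 0.5231
β_Renshaw = 0.243 × 28.24% / 17.69% = 0.3879
β_Paxton = 0.602 × 50.29% / 17.69% = 1.7114
β_P = Σ w_i β_i = 0.20×1.0238 + 0.13×0.9768 + 0.21×0.5231 + 0.17×0.3879 + 0.29×1.7114 = 1.0038
E(R_P) = R_f + β_P × MRP = 2.2% + 1.0038 × 4.2% = 6.42%

6.42%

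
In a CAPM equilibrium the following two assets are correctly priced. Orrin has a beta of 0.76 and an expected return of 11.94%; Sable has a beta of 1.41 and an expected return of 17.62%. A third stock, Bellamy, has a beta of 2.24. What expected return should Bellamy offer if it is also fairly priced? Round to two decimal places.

24.87%

MRP (SML slope) = (17.62% − 11.94%) / (1.41 − 0.76) = 5.68% / 0.65 = 8.7385%
R_f (intercept) = 11.94% − 0.76 × 8.7385% = 5.2987%
E(R_Bellamy) = R_f + β × MRP = 5.2987% + 2.24 × 8.7385% = 24.87%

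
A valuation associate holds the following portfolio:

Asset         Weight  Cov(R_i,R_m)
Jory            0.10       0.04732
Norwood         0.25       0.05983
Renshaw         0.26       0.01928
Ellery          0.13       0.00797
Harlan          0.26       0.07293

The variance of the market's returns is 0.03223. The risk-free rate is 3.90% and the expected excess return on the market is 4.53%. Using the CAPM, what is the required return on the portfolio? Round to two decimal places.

10.18%

β_Jory = 0.04732 / 0.03223 = 1.4682
β_Norwood = 0.05983 / 0.03223 = 1.8563
β_Renshaw = 0.01928 / 0.03223 = 0.5982
β_Ellery = 0.00797 / 0.03223 = 0.2473
β_Harlan = 0.07293 / 0.03223 = 2.2628
β_P = Σ w_i β_i = 0.10×1.4682 + 0.25×1.8563 + 0.26×0.5982 + 0.13×0.2473 + 0.26×2.2628 = 1.3869
E(R_P) = R_f + β_P × MRP = 3.90% + 1.3869 × 4.53% = 10.18%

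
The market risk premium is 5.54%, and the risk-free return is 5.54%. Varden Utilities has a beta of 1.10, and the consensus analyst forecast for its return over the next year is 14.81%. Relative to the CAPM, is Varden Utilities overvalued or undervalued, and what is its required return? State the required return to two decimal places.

Undervalued; required return 11.63%

Required return = R_f + β·MRP = 5.54% + 1.10 × 5.54% = 11.63%
Forecast 14.81% > required 11.63% → the stock plots above the SML → undervalued.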